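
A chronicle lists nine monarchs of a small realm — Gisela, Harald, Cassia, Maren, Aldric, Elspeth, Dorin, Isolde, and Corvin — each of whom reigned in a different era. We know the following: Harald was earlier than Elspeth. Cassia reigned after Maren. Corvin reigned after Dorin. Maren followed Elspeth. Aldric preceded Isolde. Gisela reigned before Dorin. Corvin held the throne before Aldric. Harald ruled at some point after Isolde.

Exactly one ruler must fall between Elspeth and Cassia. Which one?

Maren

Tracing the constraints gives Elspeth → Maren → Cassia, so Maren sits after Elspeth and before Cassia.
No other ruler is forced both after Elspeth and before Cassia.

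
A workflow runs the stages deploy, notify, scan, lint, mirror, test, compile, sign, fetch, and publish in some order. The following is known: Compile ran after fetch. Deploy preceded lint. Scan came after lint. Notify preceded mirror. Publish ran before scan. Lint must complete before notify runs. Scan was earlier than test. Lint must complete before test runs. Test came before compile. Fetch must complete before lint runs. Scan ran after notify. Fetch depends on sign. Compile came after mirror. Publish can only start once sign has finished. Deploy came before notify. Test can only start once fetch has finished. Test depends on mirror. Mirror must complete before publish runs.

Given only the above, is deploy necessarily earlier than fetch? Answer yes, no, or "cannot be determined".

cannot be determined

No chain of stated constraints runs from deploy to fetch, and none runs from fetch to deploy either.
So the relative order of deploy and fetch is not fixed by the given facts.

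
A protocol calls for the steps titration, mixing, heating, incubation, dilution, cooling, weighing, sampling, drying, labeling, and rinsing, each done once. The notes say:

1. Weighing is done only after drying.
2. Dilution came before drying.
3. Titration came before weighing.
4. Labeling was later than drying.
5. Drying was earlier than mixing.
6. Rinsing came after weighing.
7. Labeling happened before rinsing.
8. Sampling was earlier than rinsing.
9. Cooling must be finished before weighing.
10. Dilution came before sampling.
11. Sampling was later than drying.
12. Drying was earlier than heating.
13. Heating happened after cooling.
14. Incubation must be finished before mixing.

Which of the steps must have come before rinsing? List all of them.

cooling, dilution, drying, labeling, sampling, titration, weighing

Directly stated before rinsing: labeling, sampling, and weighing.
Cooling reaches rinsing via cooling → weighing → rinsing.
Dilution reaches rinsing via dilution → sampling → rinsing.
Drying reaches rinsing via drying → sampling → rinsing.
Likewise titration reaches rinsing by chaining the stated constraints.
No chain forces heating (or any of the others) ahead of rinsing.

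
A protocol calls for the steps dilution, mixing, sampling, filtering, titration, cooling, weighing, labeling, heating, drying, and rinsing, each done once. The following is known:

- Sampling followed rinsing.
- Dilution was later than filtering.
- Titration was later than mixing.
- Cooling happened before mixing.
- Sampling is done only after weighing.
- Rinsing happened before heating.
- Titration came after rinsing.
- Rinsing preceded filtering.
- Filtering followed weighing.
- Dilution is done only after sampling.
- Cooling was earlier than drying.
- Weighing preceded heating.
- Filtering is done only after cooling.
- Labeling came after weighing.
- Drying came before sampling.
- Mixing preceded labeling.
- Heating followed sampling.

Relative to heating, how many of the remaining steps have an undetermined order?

5

Forced before heating: cooling, drying, rinsing, sampling, and weighing.
That leaves dilution, filtering, labeling, mixing, and titration with no forced order relative to heating — 5.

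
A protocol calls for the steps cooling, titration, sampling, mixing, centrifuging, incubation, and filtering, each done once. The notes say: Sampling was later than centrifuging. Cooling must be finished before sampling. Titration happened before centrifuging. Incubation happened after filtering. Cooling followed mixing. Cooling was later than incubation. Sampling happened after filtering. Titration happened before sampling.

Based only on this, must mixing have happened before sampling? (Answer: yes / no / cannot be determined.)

Chain the constraints: mixing → cooling → sampling. Each link is directly stated, so mixing comes before sampling.

yes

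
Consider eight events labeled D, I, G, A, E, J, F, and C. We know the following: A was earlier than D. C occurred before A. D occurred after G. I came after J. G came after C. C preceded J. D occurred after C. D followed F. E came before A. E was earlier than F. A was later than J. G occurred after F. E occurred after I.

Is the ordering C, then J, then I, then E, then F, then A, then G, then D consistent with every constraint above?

yes

Check each stated constraint against the proposed order — e.g. C is ahead of G; C is ahead of D. Every pair is in the required order; nothing is violated.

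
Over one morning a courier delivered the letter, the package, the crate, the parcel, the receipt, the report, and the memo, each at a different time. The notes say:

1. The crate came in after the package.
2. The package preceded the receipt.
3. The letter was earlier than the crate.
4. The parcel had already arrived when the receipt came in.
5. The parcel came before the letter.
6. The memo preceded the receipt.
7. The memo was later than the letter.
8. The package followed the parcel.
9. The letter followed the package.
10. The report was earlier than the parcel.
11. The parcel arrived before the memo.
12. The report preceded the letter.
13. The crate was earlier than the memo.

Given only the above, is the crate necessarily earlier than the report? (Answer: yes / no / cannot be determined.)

no

Tracing the constraints gives the report → the letter → the crate, so the report must come before the crate.
That means the crate cannot be before the report.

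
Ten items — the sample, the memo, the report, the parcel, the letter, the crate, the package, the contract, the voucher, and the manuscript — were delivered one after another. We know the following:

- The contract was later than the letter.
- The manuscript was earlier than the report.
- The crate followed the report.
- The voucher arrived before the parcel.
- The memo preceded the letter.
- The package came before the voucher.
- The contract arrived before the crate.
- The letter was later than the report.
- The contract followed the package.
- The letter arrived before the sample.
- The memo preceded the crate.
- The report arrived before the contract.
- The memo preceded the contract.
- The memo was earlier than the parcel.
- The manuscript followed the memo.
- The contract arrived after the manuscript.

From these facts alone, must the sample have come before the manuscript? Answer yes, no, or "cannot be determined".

no

Tracing the constraints gives the manuscript → the report → the letter → the sample, so the manuscript must come before the sample.
That means the sample cannot be before the manuscript.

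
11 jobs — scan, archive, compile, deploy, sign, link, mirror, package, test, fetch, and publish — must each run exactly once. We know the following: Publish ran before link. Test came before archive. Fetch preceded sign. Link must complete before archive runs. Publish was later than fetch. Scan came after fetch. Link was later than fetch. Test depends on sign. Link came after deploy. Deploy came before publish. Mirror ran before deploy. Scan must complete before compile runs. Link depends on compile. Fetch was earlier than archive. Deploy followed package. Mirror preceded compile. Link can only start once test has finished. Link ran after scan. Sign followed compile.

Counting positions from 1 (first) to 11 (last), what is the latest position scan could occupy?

6

Scan must come before archive, compile, link, sign, and test — 5 stages forced after it.
Everything else can be placed before scan in some valid order, so scan can sit as late as position 11 − 5 = 6.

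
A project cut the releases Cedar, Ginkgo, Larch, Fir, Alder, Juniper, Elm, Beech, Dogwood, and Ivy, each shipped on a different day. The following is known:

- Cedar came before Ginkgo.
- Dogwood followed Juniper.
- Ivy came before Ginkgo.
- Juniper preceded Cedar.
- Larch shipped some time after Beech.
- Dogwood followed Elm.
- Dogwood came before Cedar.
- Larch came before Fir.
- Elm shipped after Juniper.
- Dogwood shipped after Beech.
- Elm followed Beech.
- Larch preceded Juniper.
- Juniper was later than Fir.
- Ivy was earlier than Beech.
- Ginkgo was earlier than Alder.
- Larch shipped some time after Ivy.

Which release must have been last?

Every other release has a chain of constraints placing it before Alder, so Alder is last.

Alder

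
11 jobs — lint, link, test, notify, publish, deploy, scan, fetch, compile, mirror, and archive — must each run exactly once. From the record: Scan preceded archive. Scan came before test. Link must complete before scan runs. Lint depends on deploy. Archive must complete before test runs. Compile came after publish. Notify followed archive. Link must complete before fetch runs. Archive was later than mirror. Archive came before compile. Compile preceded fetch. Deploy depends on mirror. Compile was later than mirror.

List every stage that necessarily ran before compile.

archive, link, mirror, publish, scan

Directly stated before compile: archive, mirror, and publish.
Link reaches compile via link → scan → archive → compile.
Scan reaches compile via scan → archive → compile.
No chain forces notify (or any of the others) ahead of compile.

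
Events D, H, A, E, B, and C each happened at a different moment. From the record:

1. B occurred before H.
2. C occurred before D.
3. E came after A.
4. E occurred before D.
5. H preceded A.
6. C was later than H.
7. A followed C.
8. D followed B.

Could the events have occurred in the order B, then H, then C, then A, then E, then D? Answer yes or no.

Check each stated constraint against the proposed order — e.g. C is ahead of D; B is ahead of D. Every pair is in the required order; nothing is violated.

yes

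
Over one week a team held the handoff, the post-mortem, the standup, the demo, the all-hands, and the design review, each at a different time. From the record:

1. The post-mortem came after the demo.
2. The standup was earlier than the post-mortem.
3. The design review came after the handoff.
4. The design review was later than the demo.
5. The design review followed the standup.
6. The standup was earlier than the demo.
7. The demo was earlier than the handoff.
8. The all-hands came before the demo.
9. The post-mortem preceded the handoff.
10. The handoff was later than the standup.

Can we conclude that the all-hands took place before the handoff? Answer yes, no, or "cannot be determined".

Chain the constraints: the all-hands → the demo → the handoff. Each link is directly stated, so the all-hands comes before the handoff.

yes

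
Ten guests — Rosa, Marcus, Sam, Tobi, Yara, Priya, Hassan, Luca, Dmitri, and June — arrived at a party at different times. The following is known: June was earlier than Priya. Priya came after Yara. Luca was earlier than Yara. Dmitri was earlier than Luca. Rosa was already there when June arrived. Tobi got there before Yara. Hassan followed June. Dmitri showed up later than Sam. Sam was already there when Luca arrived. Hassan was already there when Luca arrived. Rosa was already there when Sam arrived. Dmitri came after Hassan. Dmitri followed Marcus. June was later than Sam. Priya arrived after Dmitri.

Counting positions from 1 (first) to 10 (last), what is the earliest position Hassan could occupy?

June, Rosa, and Sam must all come before Hassan — 3 forced predecessors.
Nothing else is forced ahead of Hassan, so their earliest slot is position 3 + 1 = 4.

4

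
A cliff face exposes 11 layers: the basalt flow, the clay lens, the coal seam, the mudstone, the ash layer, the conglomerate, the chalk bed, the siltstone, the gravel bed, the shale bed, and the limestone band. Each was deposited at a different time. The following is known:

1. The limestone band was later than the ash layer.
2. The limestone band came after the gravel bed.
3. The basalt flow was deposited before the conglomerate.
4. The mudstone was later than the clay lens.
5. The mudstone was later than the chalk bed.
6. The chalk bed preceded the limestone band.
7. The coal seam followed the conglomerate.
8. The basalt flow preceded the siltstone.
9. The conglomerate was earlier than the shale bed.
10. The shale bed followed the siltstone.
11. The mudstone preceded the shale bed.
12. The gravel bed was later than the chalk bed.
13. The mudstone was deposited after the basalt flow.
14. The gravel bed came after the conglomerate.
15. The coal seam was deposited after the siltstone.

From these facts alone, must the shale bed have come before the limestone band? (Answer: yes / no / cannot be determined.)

No chain of stated constraints runs from the shale bed to the limestone band, and none runs from the limestone band to the shale bed either.
So the relative order of the shale bed and the limestone band is not fixed by the given facts.

cannot be determined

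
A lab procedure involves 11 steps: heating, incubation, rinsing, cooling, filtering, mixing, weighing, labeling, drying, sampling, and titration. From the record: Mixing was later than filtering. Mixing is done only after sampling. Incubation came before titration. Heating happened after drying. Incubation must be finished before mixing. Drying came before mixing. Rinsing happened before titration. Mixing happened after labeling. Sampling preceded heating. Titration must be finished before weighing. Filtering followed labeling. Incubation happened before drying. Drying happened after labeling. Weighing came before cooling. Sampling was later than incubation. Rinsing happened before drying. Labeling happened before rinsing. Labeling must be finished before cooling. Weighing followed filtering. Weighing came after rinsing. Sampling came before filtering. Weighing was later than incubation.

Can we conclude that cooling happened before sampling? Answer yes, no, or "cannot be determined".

Tracing the constraints gives sampling → filtering → weighing → cooling, so sampling must come before cooling.
That means cooling cannot be before sampling.

no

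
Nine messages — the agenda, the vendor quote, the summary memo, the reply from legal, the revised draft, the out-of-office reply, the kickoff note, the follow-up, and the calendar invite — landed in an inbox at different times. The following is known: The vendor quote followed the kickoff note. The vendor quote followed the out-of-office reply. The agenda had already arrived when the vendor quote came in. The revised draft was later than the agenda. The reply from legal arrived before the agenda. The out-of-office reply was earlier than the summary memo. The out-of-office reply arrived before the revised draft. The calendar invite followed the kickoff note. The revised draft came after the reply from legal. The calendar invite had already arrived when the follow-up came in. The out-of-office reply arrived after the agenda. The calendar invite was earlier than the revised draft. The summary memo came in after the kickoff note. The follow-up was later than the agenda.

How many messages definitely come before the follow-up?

4

Directly stated before the follow-up: the agenda and the calendar invite.
The kickoff note reaches the follow-up via the kickoff note → the calendar invite → the follow-up.
The reply from legal reaches the follow-up via the reply from legal → the agenda → the follow-up.
That's the agenda, the calendar invite, the kickoff note, and the reply from legal — 4 in all.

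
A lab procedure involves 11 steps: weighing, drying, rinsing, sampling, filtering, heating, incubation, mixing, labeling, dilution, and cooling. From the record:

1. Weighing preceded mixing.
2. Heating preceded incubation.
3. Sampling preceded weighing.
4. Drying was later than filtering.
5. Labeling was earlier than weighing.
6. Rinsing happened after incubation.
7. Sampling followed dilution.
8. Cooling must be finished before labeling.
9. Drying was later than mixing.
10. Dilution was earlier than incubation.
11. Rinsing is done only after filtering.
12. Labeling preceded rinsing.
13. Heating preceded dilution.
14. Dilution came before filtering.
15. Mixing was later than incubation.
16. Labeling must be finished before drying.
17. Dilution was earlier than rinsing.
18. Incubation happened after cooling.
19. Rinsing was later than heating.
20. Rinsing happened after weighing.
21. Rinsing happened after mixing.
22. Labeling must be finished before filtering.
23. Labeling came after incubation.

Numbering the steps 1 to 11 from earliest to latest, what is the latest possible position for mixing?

9

Mixing must come before drying and rinsing — 2 steps forced after it.
Everything else can be placed before mixing in some valid order, so mixing can sit as late as position 11 − 2 = 9.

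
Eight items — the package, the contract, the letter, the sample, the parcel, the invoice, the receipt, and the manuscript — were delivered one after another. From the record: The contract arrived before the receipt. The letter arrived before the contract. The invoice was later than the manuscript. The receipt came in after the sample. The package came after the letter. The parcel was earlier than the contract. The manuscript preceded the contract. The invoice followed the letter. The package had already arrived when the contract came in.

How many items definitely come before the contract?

Directly stated before the contract: the letter, the manuscript, the package, and the parcel.
That's the letter, the manuscript, the package, and the parcel — 4 in all.

4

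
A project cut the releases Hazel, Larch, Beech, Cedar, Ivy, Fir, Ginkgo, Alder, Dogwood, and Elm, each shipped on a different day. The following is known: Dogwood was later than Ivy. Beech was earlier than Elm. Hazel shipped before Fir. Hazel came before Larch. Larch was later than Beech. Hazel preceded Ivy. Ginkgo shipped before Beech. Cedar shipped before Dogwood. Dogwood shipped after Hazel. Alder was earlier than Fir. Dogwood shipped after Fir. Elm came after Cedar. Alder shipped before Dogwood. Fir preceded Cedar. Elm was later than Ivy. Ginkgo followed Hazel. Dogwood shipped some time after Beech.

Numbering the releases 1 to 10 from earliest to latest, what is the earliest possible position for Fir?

3

Alder and Hazel must both come before Fir — 2 forced predecessors.
Nothing else is forced ahead of Fir, so its earliest slot is position 2 + 1 = 3.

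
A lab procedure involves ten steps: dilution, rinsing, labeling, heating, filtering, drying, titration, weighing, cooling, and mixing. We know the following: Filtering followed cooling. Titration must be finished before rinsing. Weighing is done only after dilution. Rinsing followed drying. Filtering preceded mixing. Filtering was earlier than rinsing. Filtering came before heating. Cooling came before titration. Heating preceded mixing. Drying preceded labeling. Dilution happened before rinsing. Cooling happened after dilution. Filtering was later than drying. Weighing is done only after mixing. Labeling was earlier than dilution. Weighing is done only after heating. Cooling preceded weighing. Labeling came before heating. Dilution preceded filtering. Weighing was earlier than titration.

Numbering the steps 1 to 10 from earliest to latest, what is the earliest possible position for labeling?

Drying must come before labeling — 1 forced predecessor.
Nothing else is forced ahead of labeling, so its earliest slot is position 1 + 1 = 2.

2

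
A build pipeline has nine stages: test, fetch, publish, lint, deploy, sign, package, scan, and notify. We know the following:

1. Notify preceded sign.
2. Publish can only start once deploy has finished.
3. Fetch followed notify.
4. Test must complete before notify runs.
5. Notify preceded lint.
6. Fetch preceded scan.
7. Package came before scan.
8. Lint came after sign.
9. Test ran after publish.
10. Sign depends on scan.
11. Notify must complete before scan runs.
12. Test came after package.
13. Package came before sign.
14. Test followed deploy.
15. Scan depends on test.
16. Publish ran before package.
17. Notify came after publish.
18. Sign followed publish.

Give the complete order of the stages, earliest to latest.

The constraints fix every adjacent pair, so only one ordering works:
deploy → publish → package → test → notify → fetch → scan → sign → lint.

deploy, publish, package, test, notify, fetch, scan, sign, lint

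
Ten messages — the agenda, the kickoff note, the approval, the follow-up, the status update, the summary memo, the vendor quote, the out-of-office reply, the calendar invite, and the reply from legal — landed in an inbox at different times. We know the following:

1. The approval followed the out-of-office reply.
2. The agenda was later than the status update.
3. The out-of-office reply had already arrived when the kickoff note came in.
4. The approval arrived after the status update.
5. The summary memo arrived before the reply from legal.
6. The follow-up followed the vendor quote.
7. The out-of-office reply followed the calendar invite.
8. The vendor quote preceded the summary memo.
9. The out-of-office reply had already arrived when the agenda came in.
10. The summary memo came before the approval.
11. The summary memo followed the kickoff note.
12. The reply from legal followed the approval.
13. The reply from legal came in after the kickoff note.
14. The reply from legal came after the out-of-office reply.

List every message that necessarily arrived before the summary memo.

Directly stated before the summary memo: the kickoff note and the vendor quote.
The calendar invite reaches the summary memo via the calendar invite → the out-of-office reply → the kickoff note → the summary memo.
The out-of-office reply reaches the summary memo via the out-of-office reply → the kickoff note → the summary memo.
No chain forces the reply from legal (or any of the others) ahead of the summary memo.

the calendar invite, the kickoff note, the out-of-office reply, the vendor quote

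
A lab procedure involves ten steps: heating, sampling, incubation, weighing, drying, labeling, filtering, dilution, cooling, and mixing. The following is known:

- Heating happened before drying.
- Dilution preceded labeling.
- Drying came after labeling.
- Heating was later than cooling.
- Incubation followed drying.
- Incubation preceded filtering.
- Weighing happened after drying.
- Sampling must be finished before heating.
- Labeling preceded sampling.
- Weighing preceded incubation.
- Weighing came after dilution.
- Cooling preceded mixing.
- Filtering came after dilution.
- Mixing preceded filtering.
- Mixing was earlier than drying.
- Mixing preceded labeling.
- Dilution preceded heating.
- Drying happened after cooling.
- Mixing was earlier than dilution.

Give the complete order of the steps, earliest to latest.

The constraints fix every adjacent pair, so only one ordering works:
cooling → mixing → dilution → labeling → sampling → heating → drying → weighing → incubation → filtering.

cooling, mixing, dilution, labeling, sampling, heating, drying, weighing, incubation, filtering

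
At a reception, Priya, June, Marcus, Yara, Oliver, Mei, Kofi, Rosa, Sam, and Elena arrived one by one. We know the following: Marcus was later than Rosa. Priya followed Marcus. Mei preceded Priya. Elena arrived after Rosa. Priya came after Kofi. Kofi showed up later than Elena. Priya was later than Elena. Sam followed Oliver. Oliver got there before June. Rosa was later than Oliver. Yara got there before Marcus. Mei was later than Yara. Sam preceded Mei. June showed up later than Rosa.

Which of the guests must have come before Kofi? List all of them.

Directly stated before Kofi: Elena.
Oliver reaches Kofi via Oliver → Rosa → Elena → Kofi.
Rosa reaches Kofi via Rosa → Elena → Kofi.

Elena, Oliver, Rosa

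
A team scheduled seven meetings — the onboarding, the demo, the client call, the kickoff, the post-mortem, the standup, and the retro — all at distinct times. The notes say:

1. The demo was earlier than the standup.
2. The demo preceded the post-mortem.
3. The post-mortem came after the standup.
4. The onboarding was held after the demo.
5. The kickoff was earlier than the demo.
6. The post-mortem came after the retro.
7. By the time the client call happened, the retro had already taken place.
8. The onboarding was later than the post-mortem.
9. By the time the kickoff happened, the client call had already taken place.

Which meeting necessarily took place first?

The retro has a chain of constraints placing it before every other meeting, so the retro must be first.

the retro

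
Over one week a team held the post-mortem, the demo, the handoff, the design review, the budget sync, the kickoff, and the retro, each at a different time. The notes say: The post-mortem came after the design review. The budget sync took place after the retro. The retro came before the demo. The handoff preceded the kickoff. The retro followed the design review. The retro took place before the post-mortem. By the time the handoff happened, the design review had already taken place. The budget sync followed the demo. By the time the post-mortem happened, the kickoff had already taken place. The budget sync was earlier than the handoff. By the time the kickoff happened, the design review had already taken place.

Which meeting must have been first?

the design review

The design review has a chain of constraints placing it before every other meeting, so the design review must be first.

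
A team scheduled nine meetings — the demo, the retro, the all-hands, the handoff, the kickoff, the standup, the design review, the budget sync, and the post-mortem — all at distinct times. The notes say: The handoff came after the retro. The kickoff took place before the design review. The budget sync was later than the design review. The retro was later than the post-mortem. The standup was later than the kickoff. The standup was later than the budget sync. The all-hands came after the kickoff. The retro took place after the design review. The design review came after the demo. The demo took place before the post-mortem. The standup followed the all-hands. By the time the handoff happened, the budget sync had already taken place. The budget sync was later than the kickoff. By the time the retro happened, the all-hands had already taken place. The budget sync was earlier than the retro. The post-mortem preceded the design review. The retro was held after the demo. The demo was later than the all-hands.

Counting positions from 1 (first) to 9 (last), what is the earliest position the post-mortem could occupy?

4

The all-hands, the demo, and the kickoff must all come before the post-mortem — 3 forced predecessors.
Nothing else is forced ahead of the post-mortem, so its earliest slot is position 3 + 1 = 4.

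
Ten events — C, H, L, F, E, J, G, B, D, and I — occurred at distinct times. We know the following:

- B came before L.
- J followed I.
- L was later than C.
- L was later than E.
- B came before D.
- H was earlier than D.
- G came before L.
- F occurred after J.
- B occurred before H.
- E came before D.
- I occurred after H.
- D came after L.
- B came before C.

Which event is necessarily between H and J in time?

I

Tracing the constraints gives H → I → J, so I sits after H and before J.
No other event is forced both after H and before J.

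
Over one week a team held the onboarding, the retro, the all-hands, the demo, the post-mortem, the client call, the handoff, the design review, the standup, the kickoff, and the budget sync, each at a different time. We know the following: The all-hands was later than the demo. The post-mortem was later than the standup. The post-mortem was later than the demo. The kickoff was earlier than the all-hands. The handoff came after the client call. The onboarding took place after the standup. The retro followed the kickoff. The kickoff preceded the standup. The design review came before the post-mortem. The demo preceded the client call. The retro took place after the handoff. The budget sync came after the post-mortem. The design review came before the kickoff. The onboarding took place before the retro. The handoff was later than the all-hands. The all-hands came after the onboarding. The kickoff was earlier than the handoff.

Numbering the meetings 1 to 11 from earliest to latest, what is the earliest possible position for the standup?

The design review and the kickoff must both come before the standup — 2 forced predecessors.
Nothing else is forced ahead of the standup, so its earliest slot is position 2 + 1 = 3.

3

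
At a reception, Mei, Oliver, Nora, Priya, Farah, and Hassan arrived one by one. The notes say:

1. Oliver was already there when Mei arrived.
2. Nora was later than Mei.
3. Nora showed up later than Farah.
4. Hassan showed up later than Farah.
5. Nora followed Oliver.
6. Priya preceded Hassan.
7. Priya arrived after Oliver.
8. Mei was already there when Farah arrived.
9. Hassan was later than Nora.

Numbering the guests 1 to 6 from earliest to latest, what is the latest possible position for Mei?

3

Mei must come before Farah, Hassan, and Nora — 3 guests forced after them.
Everything else can be placed before Mei in some valid order, so Mei can sit as late as position 6 − 3 = 3.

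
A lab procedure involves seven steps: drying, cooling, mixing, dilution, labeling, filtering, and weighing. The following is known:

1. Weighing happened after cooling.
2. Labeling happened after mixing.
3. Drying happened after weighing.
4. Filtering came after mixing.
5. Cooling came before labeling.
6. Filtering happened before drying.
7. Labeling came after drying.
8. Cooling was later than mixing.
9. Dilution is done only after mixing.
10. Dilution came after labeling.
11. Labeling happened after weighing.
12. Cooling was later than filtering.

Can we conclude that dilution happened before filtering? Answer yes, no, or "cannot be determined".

no

Tracing the constraints gives filtering → drying → labeling → dilution, so filtering must come before dilution.
That means dilution cannot be before filtering.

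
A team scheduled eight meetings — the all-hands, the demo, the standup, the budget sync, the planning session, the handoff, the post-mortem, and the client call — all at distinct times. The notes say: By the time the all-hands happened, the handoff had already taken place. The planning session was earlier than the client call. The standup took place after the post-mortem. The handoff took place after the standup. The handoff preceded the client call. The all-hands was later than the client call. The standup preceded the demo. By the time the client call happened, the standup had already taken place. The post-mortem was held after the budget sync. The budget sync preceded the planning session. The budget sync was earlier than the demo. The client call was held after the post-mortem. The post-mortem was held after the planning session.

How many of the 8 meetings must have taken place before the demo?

4

Directly stated before the demo: the budget sync and the standup.
The planning session reaches the demo via the planning session → the post-mortem → the standup → the demo.
The post-mortem reaches the demo via the post-mortem → the standup → the demo.
No chain forces the all-hands (or any of the others) ahead of the demo.
That's the budget sync, the planning session, the post-mortem, and the standup — 4 in all.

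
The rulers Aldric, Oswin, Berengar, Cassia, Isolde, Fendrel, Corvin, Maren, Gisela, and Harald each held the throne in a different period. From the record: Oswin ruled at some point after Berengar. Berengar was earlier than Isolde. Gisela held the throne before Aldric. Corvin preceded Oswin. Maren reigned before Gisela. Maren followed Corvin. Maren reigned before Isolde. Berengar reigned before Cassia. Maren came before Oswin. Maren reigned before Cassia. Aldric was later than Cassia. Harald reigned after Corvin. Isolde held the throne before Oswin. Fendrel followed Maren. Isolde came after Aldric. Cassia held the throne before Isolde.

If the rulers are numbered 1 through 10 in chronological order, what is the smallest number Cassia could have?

4

Berengar, Corvin, and Maren must all come before Cassia — 3 forced predecessors.
Nothing else is forced ahead of Cassia, so their earliest slot is position 3 + 1 = 4.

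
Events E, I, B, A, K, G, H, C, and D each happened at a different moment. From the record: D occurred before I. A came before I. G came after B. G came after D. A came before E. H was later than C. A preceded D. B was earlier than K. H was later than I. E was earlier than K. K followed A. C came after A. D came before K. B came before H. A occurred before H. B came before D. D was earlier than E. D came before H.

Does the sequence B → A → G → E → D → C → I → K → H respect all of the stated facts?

The constraints require D before G, but in the proposed sequence G appears ahead of D. That one violation is enough.

no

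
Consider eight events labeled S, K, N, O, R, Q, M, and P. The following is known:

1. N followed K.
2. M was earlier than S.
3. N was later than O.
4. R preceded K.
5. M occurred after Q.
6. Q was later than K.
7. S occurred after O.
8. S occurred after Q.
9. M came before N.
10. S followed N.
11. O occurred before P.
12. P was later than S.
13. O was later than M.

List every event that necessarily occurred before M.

Directly stated before M: Q.
K reaches M via K → Q → M.
R reaches M via R → K → Q → M.
No chain forces S (or any of the others) ahead of M.

K, Q, R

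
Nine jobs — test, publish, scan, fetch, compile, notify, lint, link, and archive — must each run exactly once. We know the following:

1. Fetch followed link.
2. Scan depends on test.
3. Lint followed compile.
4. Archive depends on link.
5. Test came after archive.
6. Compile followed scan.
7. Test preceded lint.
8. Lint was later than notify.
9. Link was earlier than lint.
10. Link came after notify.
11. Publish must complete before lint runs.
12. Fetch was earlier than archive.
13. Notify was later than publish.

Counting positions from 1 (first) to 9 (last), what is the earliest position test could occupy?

6

Archive, fetch, link, notify, and publish must all come before test — 5 forced predecessors.
Nothing else is forced ahead of test, so its earliest slot is position 5 + 1 = 6.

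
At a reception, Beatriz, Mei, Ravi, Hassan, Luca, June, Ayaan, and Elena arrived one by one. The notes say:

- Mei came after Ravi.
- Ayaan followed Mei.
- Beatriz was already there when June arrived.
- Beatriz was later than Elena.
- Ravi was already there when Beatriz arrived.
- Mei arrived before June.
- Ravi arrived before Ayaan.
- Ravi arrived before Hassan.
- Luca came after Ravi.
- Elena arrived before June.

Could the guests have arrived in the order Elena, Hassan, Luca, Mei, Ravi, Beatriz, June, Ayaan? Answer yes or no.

The constraints require Ravi before Luca, but in the proposed sequence Luca appears ahead of Ravi. That one violation is enough.

no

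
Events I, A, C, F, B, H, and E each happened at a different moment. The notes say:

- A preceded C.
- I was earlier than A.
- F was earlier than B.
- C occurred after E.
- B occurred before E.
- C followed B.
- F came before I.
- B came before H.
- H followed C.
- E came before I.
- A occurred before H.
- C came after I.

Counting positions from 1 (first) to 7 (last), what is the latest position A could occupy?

A must come before C and H — 2 events forced after it.
Everything else can be placed before A in some valid order, so A can sit as late as position 7 − 2 = 5.

5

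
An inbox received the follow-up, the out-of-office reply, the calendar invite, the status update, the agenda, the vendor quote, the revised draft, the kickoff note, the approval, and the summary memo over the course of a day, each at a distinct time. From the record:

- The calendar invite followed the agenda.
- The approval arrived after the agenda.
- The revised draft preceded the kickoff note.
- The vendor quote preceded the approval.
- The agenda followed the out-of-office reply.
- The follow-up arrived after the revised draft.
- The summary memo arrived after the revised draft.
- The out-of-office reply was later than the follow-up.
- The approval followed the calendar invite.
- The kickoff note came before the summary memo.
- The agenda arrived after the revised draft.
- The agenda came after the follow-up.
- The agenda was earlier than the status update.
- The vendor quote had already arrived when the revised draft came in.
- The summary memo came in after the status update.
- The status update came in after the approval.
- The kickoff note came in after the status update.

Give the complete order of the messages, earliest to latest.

The constraints fix every adjacent pair, so only one ordering works:
the vendor quote → the revised draft → the follow-up → the out-of-office reply → the agenda → the calendar invite → the approval → the status update → the kickoff note → the summary memo.

the vendor quote, the revised draft, the follow-up, the out-of-office reply, the agenda, the calendar invite, the approval, the status update, the kickoff note, the summary memo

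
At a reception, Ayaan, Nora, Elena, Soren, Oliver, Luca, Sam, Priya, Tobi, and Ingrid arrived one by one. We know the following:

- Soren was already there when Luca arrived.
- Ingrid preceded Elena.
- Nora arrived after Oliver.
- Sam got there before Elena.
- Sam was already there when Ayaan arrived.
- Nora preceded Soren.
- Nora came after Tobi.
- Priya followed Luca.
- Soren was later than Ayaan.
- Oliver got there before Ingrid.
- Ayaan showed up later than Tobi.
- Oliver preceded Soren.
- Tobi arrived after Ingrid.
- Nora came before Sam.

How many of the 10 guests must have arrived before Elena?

Directly stated before Elena: Ingrid and Sam.
Nora reaches Elena via Nora → Sam → Elena.
Oliver reaches Elena via Oliver → Ingrid → Elena.
Tobi reaches Elena via Tobi → Nora → Sam → Elena.
No chain forces Ayaan (or any of the others) ahead of Elena.
That's Ingrid, Nora, Oliver, Sam, and Tobi — 5 in all.

5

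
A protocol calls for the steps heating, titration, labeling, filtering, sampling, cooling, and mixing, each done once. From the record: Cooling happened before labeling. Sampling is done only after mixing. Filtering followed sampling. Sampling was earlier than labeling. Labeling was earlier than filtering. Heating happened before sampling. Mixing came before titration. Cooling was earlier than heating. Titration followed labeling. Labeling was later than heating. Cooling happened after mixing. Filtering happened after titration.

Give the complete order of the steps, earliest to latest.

The constraints fix every adjacent pair, so only one ordering works:
mixing → cooling → heating → sampling → labeling → titration → filtering.

mixing, cooling, heating, sampling, labeling, titration, filtering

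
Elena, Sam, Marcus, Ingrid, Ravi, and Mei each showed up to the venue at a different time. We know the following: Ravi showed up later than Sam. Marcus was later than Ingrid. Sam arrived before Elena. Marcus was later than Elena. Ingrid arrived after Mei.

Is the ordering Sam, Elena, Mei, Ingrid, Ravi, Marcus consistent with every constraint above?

Check each stated constraint against the proposed order — e.g. Elena is ahead of Marcus; Sam is ahead of Ravi. Every pair is in the required order; nothing is violated.

yes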